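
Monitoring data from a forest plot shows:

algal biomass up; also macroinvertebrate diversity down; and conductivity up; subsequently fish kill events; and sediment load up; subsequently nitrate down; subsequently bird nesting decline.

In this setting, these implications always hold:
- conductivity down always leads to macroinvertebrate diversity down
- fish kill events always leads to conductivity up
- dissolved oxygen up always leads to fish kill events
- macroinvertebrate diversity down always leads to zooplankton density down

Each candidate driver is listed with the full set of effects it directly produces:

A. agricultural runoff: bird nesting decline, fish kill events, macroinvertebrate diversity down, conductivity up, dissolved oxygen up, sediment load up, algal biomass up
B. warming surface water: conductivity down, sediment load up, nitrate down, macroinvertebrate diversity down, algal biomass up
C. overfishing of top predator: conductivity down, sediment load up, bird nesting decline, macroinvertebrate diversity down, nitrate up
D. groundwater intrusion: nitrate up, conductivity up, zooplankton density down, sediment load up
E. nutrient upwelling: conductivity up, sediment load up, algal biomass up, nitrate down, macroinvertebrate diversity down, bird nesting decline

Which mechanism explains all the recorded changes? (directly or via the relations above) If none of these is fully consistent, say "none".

For each candidate, compare predicted effects to what was observed:
(A) agricultural runoff — does not account for nitrate down
(B) warming surface water — algal biomass up ✓; macroinvertebrate diversity down ✓; conductivity up ✗; fish kill events ✗; sediment load up ✓; nitrate down ✓; bird nesting decline ✗
(C) overfishing of top predator — algal biomass up ✗; macroinvertebrate diversity down ✓; conductivity up ✗; fish kill events ✗; sediment load up ✓; nitrate down ✗; bird nesting decline ✓
(D) groundwater intrusion — algal biomass up ✗; macroinvertebrate diversity down ✗; conductivity up ✓; fish kill events ✗; sediment load up ✓; nitrate down ✗; bird nesting decline ✗
(E) nutrient upwelling — algal biomass up ✓; macroinvertebrate diversity down ✓; conductivity up ✓; fish kill events ✗; sediment load up ✓; nitrate down ✓; bird nesting decline ✓
No candidate is consistent with all observations.

none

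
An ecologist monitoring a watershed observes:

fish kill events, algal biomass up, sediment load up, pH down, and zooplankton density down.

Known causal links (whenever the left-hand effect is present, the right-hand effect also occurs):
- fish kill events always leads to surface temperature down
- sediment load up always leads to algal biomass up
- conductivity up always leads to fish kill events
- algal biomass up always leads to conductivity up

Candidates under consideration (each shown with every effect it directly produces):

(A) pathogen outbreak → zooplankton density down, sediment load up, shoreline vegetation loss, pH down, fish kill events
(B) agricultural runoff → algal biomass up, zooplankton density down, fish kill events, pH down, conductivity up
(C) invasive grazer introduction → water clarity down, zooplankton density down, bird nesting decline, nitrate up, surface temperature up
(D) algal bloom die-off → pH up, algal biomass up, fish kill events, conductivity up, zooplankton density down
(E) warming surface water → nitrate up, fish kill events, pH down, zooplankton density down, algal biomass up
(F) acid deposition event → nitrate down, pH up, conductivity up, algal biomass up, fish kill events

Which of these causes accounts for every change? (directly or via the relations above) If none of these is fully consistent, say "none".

A

Testing each hypothesis:
(A) pathogen outbreak — accounts for every observation (algal biomass up via sediment load up → algal biomass up)
(B) agricultural runoff — fish kill events +; algal biomass up +; sediment load up -; pH down +; zooplankton density down +
(C) invasive grazer introduction — does not account for fish kill events, algal biomass up, sediment load up, pH down
(D) algal bloom die-off — fails on sediment load up, pH down (predicts pH up, not pH down)
(E) warming surface water — does not account for sediment load up
(F) acid deposition event — fish kill events +; algal biomass up +; sediment load up -; pH down -; zooplankton density down -
(A) is the only candidate with no mismatches.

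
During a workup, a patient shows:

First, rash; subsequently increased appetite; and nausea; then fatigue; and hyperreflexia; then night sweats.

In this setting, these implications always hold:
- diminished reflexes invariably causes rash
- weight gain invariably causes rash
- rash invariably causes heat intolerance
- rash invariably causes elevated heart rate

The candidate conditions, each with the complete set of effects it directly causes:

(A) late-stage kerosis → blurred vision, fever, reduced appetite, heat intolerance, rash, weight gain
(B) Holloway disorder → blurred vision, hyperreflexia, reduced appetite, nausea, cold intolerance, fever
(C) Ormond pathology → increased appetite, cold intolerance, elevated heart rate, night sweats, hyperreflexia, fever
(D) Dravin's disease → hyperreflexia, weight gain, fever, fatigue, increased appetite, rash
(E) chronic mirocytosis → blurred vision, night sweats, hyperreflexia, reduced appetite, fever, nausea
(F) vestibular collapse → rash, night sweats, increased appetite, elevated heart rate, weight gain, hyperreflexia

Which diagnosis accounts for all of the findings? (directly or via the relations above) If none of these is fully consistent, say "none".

none

Checking each candidate against the observations:
(A) late-stage kerosis — rash yes; increased appetite NO; nausea NO; fatigue NO; hyperreflexia NO; night sweats NO
(B) Holloway disorder — fails on rash, increased appetite, fatigue, night sweats (predicts reduced appetite, not increased appetite)
(C) Ormond pathology — rash NO; increased appetite yes; nausea NO; fatigue NO; hyperreflexia yes; night sweats yes
(D) Dravin's disease — does not account for nausea, night sweats
(E) chronic mirocytosis — fails on rash, increased appetite, fatigue (predicts reduced appetite, not increased appetite)
(F) vestibular collapse — rash yes; increased appetite yes; nausea NO; fatigue NO; hyperreflexia yes; night sweats yes
No candidate is consistent with all observations.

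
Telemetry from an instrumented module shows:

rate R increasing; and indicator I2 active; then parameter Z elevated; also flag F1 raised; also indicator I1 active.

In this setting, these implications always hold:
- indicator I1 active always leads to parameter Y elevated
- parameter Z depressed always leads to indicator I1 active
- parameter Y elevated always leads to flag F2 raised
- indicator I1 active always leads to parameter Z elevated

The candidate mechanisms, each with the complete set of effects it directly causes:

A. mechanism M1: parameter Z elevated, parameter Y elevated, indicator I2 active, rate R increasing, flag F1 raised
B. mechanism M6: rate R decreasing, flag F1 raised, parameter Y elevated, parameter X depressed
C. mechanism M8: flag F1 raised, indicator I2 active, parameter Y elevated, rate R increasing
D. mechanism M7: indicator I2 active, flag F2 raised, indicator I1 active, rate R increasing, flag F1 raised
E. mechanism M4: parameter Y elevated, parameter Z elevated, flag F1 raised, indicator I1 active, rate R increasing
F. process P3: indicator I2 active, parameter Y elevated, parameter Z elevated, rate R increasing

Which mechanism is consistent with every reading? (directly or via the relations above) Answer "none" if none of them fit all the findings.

D

For each candidate, compare predicted effects to what was observed:
(A) mechanism M1 — rate R increasing +; indicator I2 active +; parameter Z elevated +; flag F1 raised +; indicator I1 active -
(B) mechanism M6 — rate R increasing -; indicator I2 active -; parameter Z elevated -; flag F1 raised +; indicator I1 active -
(C) mechanism M8 — does not account for parameter Z elevated, indicator I1 active
(D) mechanism M7 — rate R increasing +; indicator I2 active +; parameter Z elevated + (by indicator I1 active → parameter Z elevated); flag F1 raised +; indicator I1 active +
(E) mechanism M4 — rate R increasing +; indicator I2 active -; parameter Z elevated +; flag F1 raised +; indicator I1 active +
(F) process P3 — does not account for flag F1 raised, indicator I1 active
(D) alone accounts for all the evidence.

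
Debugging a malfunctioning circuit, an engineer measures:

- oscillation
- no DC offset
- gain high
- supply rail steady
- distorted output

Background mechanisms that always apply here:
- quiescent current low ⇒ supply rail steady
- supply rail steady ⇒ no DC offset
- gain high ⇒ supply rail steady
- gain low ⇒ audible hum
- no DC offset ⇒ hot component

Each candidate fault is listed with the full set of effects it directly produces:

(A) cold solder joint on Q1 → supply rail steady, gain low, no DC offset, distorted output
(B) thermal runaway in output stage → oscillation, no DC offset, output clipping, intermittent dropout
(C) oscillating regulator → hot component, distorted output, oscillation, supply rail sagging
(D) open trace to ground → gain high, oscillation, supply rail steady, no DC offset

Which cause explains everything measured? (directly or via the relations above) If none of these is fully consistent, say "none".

For each candidate, compare predicted effects to what was observed:
(A) cold solder joint on Q1 — fails on oscillation, gain high (predicts gain low, not gain high)
(B) thermal runaway in output stage — oscillation ✓; no DC offset ✓; gain high ✗; supply rail steady ✗; distorted output ✗
(C) oscillating regulator — oscillation ✓; no DC offset ✗; gain high ✗; supply rail steady ✗; distorted output ✓
(D) open trace to ground — does not account for distorted output
No candidate is consistent with all observations.

none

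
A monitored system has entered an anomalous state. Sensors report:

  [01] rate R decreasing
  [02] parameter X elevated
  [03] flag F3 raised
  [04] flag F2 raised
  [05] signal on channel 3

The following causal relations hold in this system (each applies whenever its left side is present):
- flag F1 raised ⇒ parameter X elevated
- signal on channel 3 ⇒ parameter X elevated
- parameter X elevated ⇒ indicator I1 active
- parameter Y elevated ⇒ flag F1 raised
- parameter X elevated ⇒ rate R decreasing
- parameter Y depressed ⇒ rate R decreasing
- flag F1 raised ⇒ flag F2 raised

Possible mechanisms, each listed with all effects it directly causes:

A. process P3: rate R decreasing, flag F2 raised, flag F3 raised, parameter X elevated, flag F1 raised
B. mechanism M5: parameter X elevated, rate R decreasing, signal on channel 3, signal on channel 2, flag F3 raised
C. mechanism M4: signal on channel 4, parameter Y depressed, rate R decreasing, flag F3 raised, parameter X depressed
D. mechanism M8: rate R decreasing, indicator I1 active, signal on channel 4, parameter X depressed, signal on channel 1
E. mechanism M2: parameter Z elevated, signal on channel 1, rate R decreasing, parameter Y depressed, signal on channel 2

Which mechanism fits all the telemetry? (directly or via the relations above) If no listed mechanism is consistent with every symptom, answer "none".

Testing each hypothesis:
(A) process P3 — does not account for signal on channel 3
(B) mechanism M5 — does not account for flag F2 raised
(C) mechanism M4 — fails on parameter X elevated, flag F2 raised, signal on channel 3 (predicts parameter X depressed, not parameter X elevated)
(D) mechanism M8 — rate R decreasing +; parameter X elevated -; flag F3 raised -; flag F2 raised -; signal on channel 3 -
(E) mechanism M2 — does not account for parameter X elevated, flag F3 raised, flag F2 raised, signal on channel 3
None of the listed candidates fits everything.

none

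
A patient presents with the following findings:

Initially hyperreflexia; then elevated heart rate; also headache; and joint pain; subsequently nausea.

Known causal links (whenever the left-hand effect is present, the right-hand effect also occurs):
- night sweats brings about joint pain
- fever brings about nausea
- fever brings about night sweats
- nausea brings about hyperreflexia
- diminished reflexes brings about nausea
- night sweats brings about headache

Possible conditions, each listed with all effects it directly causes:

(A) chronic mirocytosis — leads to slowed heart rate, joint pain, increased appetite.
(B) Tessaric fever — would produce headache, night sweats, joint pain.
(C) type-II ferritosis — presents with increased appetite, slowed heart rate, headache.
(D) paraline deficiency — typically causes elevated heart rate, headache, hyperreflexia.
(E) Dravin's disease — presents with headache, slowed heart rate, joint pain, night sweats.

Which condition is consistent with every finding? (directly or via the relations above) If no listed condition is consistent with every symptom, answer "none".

Testing each hypothesis:
(A) chronic mirocytosis — hyperreflexia -; elevated heart rate -; headache -; joint pain +; nausea -
(B) Tessaric fever — hyperreflexia -; elevated heart rate -; headache +; joint pain +; nausea -
(C) type-II ferritosis — hyperreflexia -; elevated heart rate -; headache +; joint pain -; nausea -
(D) paraline deficiency — hyperreflexia +; elevated heart rate +; headache +; joint pain -; nausea -
(E) Dravin's disease — fails on hyperreflexia, elevated heart rate, nausea (predicts slowed heart rate, not elevated heart rate)
No candidate is consistent with all observations.

none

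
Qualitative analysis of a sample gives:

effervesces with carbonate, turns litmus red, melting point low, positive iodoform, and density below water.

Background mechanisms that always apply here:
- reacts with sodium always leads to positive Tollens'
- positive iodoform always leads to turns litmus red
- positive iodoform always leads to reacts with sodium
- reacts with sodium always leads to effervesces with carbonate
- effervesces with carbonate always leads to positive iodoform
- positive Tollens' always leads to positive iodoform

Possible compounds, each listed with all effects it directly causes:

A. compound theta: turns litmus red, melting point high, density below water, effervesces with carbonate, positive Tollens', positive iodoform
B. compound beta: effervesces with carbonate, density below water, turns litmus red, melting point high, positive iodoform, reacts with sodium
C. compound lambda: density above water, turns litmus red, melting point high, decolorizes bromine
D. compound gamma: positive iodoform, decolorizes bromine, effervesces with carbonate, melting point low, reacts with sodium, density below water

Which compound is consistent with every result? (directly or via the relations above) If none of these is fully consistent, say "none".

D

Per-candidate check:
(A) compound theta — fails on melting point low (predicts melting point high, not melting point low)
(B) compound beta — effervesces with carbonate ✓; turns litmus red ✓; melting point low ✗; positive iodoform ✓; density below water ✓
(C) compound lambda — fails on effervesces with carbonate, melting point low, positive iodoform, density below water (predicts melting point high, not melting point low; predicts density above water, not density below water)
(D) compound gamma — effervesces with carbonate ✓; turns litmus red ✓ (through positive iodoform → turns litmus red); melting point low ✓; positive iodoform ✓; density below water ✓
(D) is the only candidate with no mismatches.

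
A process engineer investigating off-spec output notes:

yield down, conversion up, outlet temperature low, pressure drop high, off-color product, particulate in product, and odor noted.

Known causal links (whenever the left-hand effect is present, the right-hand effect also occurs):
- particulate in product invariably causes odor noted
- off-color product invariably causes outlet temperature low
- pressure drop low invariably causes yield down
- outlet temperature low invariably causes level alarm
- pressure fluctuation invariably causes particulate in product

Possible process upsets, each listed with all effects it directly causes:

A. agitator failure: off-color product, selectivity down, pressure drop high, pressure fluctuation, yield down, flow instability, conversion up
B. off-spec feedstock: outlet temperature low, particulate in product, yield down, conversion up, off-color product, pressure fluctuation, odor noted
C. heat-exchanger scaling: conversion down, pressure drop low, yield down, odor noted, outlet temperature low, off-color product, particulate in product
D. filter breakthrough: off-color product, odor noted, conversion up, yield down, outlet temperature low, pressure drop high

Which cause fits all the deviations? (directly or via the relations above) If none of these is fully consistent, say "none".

Checking each candidate against the observations:
(A) agitator failure — yield down yes; conversion up yes; outlet temperature low yes (by off-color product → outlet temperature low); pressure drop high yes; off-color product yes; particulate in product yes (by pressure fluctuation → particulate in product); odor noted yes (by pressure fluctuation → particulate in product → odor noted)
(B) off-spec feedstock — yield down yes; conversion up yes; outlet temperature low yes; pressure drop high NO; off-color product yes; particulate in product yes; odor noted yes
(C) heat-exchanger scaling — yield down yes; conversion up NO; outlet temperature low yes; pressure drop high NO; off-color product yes; particulate in product yes; odor noted yes
(D) filter breakthrough — does not account for particulate in product
Only (A) is consistent with every observation.

A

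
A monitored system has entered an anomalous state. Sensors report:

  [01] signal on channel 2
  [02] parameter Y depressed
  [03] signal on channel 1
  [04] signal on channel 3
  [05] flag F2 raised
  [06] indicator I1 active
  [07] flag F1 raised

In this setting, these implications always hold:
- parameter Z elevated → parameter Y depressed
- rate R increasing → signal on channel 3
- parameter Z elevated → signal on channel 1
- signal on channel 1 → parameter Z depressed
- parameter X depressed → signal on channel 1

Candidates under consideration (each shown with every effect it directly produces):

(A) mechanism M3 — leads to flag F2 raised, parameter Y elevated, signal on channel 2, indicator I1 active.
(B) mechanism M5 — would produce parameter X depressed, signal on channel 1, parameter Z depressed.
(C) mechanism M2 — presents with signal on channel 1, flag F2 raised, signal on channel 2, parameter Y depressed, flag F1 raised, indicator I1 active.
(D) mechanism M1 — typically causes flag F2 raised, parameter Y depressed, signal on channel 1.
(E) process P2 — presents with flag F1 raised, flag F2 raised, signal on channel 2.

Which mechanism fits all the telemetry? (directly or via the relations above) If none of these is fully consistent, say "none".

none

Testing each hypothesis:
(A) mechanism M3 — fails on parameter Y depressed, signal on channel 1, signal on channel 3, flag F1 raised (predicts parameter Y elevated, not parameter Y depressed)
(B) mechanism M5 — does not account for signal on channel 2, parameter Y depressed, signal on channel 3, flag F2 raised, indicator I1 active, flag F1 raised
(C) mechanism M2 — signal on channel 2 ✓; parameter Y depressed ✓; signal on channel 1 ✓; signal on channel 3 ✗; flag F2 raised ✓; indicator I1 active ✓; flag F1 raised ✓
(D) mechanism M1 — signal on channel 2 ✗; parameter Y depressed ✓; signal on channel 1 ✓; signal on channel 3 ✗; flag F2 raised ✓; indicator I1 active ✗; flag F1 raised ✗
(E) process P2 — signal on channel 2 ✓; parameter Y depressed ✗; signal on channel 1 ✗; signal on channel 3 ✗; flag F2 raised ✓; indicator I1 active ✗; flag F1 raised ✓
None of the listed candidates fits everything.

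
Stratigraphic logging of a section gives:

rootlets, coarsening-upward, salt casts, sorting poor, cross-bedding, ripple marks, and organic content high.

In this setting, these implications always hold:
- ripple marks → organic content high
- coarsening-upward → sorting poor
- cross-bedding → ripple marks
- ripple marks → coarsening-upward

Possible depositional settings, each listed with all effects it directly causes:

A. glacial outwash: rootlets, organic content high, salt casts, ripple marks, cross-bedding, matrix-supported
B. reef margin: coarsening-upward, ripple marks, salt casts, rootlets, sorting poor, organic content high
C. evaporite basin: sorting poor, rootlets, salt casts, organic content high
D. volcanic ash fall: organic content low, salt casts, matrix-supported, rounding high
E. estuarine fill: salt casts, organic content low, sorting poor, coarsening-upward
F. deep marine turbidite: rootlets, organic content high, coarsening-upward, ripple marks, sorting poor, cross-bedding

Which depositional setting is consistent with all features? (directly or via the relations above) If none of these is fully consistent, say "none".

Testing each hypothesis:
(A) glacial outwash — rootlets +; coarsening-upward + (by ripple marks → coarsening-upward); salt casts +; sorting poor + (by ripple marks → coarsening-upward → sorting poor); cross-bedding +; ripple marks +; organic content high +
(B) reef margin — rootlets +; coarsening-upward +; salt casts +; sorting poor +; cross-bedding -; ripple marks +; organic content high +
(C) evaporite basin — does not account for coarsening-upward, cross-bedding, ripple marks
(D) volcanic ash fall — fails on rootlets, coarsening-upward, sorting poor, cross-bedding, ripple marks, organic content high (predicts organic content low, not organic content high)
(E) estuarine fill — fails on rootlets, cross-bedding, ripple marks, organic content high (predicts organic content low, not organic content high)
(F) deep marine turbidite — rootlets +; coarsening-upward +; salt casts -; sorting poor +; cross-bedding +; ripple marks +; organic content high +
(A) is the only candidate with no mismatches.

A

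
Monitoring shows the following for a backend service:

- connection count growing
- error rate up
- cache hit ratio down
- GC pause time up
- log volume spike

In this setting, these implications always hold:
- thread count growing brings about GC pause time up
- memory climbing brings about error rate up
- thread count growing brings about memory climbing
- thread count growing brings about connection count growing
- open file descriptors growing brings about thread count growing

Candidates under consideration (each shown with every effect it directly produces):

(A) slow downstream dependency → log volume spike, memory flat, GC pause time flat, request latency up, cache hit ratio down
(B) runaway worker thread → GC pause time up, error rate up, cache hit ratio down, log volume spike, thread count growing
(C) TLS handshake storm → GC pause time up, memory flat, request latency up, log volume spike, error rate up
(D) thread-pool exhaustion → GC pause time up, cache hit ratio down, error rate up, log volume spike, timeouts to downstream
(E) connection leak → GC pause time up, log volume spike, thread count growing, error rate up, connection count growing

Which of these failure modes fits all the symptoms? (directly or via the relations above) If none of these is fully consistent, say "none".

Testing each hypothesis:
(A) slow downstream dependency — fails on connection count growing, error rate up, GC pause time up (predicts GC pause time flat, not GC pause time up)
(B) runaway worker thread — connection count growing + (via thread count growing → connection count growing); error rate up +; cache hit ratio down +; GC pause time up +; log volume spike +
(C) TLS handshake storm — connection count growing -; error rate up +; cache hit ratio down -; GC pause time up +; log volume spike +
(D) thread-pool exhaustion — connection count growing -; error rate up +; cache hit ratio down +; GC pause time up +; log volume spike +
(E) connection leak — connection count growing +; error rate up +; cache hit ratio down -; GC pause time up +; log volume spike +
(B) alone accounts for all the evidence.

B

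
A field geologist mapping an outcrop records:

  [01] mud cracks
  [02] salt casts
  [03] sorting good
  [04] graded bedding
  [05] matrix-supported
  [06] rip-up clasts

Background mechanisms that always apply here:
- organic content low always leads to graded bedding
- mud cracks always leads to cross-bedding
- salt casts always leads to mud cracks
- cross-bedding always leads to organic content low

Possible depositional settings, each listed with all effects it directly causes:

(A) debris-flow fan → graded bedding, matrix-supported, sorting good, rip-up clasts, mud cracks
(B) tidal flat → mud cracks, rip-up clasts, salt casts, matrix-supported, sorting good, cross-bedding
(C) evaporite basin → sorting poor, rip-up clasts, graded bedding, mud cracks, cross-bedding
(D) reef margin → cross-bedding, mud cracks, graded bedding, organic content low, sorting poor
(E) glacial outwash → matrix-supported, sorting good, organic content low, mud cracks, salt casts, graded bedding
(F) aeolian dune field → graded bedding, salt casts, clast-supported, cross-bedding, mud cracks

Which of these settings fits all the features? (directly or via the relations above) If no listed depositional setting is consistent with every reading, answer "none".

B

Per-candidate check:
(A) debris-flow fan — does not account for salt casts
(B) tidal flat — mud cracks match; salt casts match; sorting good match; graded bedding match (through cross-bedding → organic content low → graded bedding); matrix-supported match; rip-up clasts match
(C) evaporite basin — mud cracks match; salt casts miss; sorting good miss; graded bedding match; matrix-supported miss; rip-up clasts match
(D) reef margin — mud cracks match; salt casts miss; sorting good miss; graded bedding match; matrix-supported miss; rip-up clasts miss
(E) glacial outwash — mud cracks match; salt casts match; sorting good match; graded bedding match; matrix-supported match; rip-up clasts miss
(F) aeolian dune field — fails on sorting good, matrix-supported, rip-up clasts (predicts clast-supported, not matrix-supported)
(B) alone accounts for all the evidence.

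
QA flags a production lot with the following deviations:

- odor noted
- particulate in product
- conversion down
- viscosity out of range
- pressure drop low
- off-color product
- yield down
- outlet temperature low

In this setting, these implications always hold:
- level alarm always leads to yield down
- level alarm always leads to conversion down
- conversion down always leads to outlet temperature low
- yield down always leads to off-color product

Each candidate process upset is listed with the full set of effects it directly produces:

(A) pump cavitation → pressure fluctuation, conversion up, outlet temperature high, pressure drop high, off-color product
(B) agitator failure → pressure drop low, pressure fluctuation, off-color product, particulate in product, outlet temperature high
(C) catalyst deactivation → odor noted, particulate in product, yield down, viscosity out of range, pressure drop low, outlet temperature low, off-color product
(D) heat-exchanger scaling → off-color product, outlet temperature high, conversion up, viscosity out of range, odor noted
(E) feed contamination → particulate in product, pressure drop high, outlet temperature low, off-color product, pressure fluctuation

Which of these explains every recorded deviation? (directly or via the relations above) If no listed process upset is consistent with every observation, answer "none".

none

Per-candidate check:
(A) pump cavitation — odor noted miss; particulate in product miss; conversion down miss; viscosity out of range miss; pressure drop low miss; off-color product match; yield down miss; outlet temperature low miss
(B) agitator failure — odor noted miss; particulate in product match; conversion down miss; viscosity out of range miss; pressure drop low match; off-color product match; yield down miss; outlet temperature low miss
(C) catalyst deactivation — does not account for conversion down
(D) heat-exchanger scaling — fails on particulate in product, conversion down, pressure drop low, yield down, outlet temperature low (predicts conversion up, not conversion down; predicts outlet temperature high, not outlet temperature low)
(E) feed contamination — odor noted miss; particulate in product match; conversion down miss; viscosity out of range miss; pressure drop low miss; off-color product match; yield down miss; outlet temperature low match
None of the listed candidates fits everything.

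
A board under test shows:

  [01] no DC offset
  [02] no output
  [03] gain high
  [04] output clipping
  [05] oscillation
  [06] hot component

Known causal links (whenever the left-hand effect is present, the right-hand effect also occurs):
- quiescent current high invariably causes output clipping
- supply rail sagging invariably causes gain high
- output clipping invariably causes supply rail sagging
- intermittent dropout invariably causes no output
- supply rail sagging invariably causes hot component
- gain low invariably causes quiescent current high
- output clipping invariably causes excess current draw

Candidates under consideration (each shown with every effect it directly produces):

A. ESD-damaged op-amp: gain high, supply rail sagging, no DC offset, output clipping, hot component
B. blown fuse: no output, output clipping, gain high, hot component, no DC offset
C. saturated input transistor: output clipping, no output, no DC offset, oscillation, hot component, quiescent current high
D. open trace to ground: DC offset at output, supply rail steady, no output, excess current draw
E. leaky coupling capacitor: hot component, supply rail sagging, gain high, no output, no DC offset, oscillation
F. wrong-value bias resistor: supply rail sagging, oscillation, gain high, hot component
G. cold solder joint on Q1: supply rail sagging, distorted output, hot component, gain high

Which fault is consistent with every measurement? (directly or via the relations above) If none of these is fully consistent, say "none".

For each candidate, compare predicted effects to what was observed:
(A) ESD-damaged op-amp — no DC offset ✓; no output ✗; gain high ✓; output clipping ✓; oscillation ✗; hot component ✓
(B) blown fuse — does not account for oscillation
(C) saturated input transistor — no DC offset ✓; no output ✓; gain high ✓ (by output clipping → supply rail sagging → gain high); output clipping ✓; oscillation ✓; hot component ✓
(D) open trace to ground — no DC offset ✗; no output ✓; gain high ✗; output clipping ✗; oscillation ✗; hot component ✗
(E) leaky coupling capacitor — does not account for output clipping
(F) wrong-value bias resistor — no DC offset ✗; no output ✗; gain high ✓; output clipping ✗; oscillation ✓; hot component ✓
(G) cold solder joint on Q1 — no DC offset ✗; no output ✗; gain high ✓; output clipping ✗; oscillation ✗; hot component ✓
(C) alone accounts for all the evidence.

C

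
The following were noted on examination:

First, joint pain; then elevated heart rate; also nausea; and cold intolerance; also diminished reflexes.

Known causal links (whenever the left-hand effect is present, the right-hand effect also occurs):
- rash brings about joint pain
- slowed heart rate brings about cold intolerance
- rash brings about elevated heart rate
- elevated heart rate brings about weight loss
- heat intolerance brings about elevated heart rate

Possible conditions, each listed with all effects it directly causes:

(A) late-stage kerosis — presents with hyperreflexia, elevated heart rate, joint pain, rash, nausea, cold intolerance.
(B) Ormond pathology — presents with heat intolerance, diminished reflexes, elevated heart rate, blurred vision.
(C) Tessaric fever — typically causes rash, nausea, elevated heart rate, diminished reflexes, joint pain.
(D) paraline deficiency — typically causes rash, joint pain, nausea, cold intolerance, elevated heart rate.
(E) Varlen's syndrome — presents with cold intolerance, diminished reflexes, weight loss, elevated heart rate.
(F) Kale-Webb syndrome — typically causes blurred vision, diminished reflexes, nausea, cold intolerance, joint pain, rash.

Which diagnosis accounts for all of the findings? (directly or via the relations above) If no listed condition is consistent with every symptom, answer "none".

Testing each hypothesis:
(A) late-stage kerosis — joint pain match; elevated heart rate match; nausea match; cold intolerance match; diminished reflexes miss
(B) Ormond pathology — fails on joint pain, nausea, cold intolerance (predicts heat intolerance, not cold intolerance)
(C) Tessaric fever — does not account for cold intolerance
(D) paraline deficiency — joint pain match; elevated heart rate match; nausea match; cold intolerance match; diminished reflexes miss
(E) Varlen's syndrome — does not account for joint pain, nausea
(F) Kale-Webb syndrome — accounts for every observation (elevated heart rate through rash → elevated heart rate)
(F) alone accounts for all the evidence.

F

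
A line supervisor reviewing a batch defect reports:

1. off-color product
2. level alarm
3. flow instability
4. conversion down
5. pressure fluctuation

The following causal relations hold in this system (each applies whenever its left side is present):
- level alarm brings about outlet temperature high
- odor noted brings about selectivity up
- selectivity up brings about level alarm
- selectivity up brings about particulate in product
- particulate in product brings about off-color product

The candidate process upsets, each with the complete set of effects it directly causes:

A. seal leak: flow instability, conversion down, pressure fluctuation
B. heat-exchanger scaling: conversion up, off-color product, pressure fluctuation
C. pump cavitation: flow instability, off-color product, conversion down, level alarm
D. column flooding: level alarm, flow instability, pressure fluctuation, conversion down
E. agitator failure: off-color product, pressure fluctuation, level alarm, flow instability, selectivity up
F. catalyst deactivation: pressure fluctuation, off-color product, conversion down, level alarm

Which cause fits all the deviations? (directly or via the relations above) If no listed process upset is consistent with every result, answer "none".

none

Testing each hypothesis:
(A) seal leak — off-color product -; level alarm -; flow instability +; conversion down +; pressure fluctuation +
(B) heat-exchanger scaling — off-color product +; level alarm -; flow instability -; conversion down -; pressure fluctuation +
(C) pump cavitation — off-color product +; level alarm +; flow instability +; conversion down +; pressure fluctuation -
(D) column flooding — off-color product -; level alarm +; flow instability +; conversion down +; pressure fluctuation +
(E) agitator failure — off-color product +; level alarm +; flow instability +; conversion down -; pressure fluctuation +
(F) catalyst deactivation — off-color product +; level alarm +; flow instability -; conversion down +; pressure fluctuation +
Every candidate fails on at least one observation.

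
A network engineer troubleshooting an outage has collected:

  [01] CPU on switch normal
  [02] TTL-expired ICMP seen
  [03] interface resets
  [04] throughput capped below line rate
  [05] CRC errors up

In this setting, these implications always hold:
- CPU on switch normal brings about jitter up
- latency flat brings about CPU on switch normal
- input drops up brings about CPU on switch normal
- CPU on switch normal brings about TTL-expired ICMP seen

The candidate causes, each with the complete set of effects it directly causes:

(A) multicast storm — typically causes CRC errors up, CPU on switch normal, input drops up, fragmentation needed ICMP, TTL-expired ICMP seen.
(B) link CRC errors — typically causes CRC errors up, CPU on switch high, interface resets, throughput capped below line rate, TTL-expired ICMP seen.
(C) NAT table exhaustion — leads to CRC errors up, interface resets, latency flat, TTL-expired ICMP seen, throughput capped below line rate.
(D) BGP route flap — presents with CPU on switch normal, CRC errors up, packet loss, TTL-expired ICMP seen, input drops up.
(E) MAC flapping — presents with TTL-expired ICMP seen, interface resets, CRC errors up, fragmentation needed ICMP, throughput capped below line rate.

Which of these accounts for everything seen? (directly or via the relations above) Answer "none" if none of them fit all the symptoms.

Per-candidate check:
(A) multicast storm — does not account for interface resets, throughput capped below line rate
(B) link CRC errors — CPU on switch normal ✗; TTL-expired ICMP seen ✓; interface resets ✓; throughput capped below line rate ✓; CRC errors up ✓
(C) NAT table exhaustion — CPU on switch normal ✓ (via latency flat → CPU on switch normal); TTL-expired ICMP seen ✓; interface resets ✓; throughput capped below line rate ✓; CRC errors up ✓
(D) BGP route flap — does not account for interface resets, throughput capped below line rate
(E) MAC flapping — CPU on switch normal ✗; TTL-expired ICMP seen ✓; interface resets ✓; throughput capped below line rate ✓; CRC errors up ✓
Only (C) is consistent with every observation.

C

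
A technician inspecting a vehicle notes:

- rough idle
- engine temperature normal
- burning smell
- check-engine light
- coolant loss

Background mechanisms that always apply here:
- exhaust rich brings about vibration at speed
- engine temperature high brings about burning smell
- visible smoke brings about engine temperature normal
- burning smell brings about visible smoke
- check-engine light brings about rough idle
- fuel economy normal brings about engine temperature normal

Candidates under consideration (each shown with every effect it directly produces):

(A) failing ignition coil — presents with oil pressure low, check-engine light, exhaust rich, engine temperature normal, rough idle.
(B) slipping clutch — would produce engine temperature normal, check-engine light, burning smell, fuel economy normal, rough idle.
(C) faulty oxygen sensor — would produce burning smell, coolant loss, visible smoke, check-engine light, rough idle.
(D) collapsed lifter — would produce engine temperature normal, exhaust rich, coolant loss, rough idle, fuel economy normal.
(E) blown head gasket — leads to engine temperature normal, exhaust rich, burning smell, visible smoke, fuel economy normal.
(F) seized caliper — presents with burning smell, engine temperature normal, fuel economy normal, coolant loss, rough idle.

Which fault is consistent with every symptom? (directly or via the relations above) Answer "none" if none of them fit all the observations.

Testing each hypothesis:
(A) failing ignition coil — rough idle yes; engine temperature normal yes; burning smell NO; check-engine light yes; coolant loss NO
(B) slipping clutch — does not account for coolant loss
(C) faulty oxygen sensor — accounts for every observation (engine temperature normal by visible smoke → engine temperature normal)
(D) collapsed lifter — rough idle yes; engine temperature normal yes; burning smell NO; check-engine light NO; coolant loss yes
(E) blown head gasket — does not account for rough idle, check-engine light, coolant loss
(F) seized caliper — rough idle yes; engine temperature normal yes; burning smell yes; check-engine light NO; coolant loss yes
(C) alone accounts for all the evidence.

C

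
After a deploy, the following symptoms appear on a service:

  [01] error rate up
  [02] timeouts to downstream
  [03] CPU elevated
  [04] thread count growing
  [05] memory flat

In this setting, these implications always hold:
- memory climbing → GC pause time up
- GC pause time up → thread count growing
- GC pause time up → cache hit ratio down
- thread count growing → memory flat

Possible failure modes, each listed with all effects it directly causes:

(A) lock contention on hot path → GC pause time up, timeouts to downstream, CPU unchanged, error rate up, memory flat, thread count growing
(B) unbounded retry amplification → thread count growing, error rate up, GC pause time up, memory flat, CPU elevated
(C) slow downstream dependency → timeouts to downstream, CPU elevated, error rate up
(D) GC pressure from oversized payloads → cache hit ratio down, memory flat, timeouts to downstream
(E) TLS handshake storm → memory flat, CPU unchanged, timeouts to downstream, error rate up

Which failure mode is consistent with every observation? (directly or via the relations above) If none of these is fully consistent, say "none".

Checking each candidate against the observations:
(A) lock contention on hot path — fails on CPU elevated (predicts CPU unchanged, not CPU elevated)
(B) unbounded retry amplification — error rate up yes; timeouts to downstream NO; CPU elevated yes; thread count growing yes; memory flat yes
(C) slow downstream dependency — error rate up yes; timeouts to downstream yes; CPU elevated yes; thread count growing NO; memory flat NO
(D) GC pressure from oversized payloads — error rate up NO; timeouts to downstream yes; CPU elevated NO; thread count growing NO; memory flat yes
(E) TLS handshake storm — error rate up yes; timeouts to downstream yes; CPU elevated NO; thread count growing NO; memory flat yes
Every candidate fails on at least one observation.

none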